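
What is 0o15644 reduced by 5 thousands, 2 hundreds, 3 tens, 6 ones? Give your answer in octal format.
Convert 0o15644 (octal) → 1×4096 + 5×512 + 6×64 + 4×8 + 4 = 7076 (decimal)
Convert 5 thousands, 2 hundreds, 3 tens, 6 ones (place-value notation) → 5×1000 + 2×100 + 3×10 + 6 = 5236 (decimal)
Compute 7076 - 5236 = 1840
Convert 1840 (decimal) → 1840 = 3×512 + 4×64 + 6×8 → 0o3460 (octal)
0o3460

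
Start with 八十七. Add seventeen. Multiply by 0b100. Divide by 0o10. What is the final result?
Convert 八十七 (Chinese numeral) → 8×10 + 7 = 87 (decimal)
Start: 87
Convert seventeen (English words) → 17 (decimal)
87 + 17 = 104
Convert 0b100 (binary) → 4 (decimal)
104 × 4 = 416
Convert 0o10 (octal) → 1×8 = 8 (decimal)
416 ÷ 8 = 52
52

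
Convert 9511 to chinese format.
Convert 9511 (decimal) → 9511 = 9×1000 + 5×100 + 1×10 + 1 → 九千五百一十一 (Chinese numeral)
九千五百一十一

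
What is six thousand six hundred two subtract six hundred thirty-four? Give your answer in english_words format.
Convert six thousand six hundred two (English words) → 6×1000 + 6×100 + 2 = 6602 (decimal)
Convert six hundred thirty-four (English words) → 6×100 + 34 = 634 (decimal)
Compute 6602 - 634 = 5968
Convert 5968 (decimal) → 5968 = 5×1000 + 9×100 + 68 → five thousand nine hundred sixty-eight (English words)
five thousand nine hundred sixty-eight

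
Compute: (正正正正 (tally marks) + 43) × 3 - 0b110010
Convert 正正正正 (tally marks) → 5 + 5 + 5 + 5 = 20 (decimal)
Convert 0b110010 (binary) → 32 + 16 + 2 = 50 (decimal)
Expression in decimal: (20 + 43) × 3 - 50
Parentheses first: 20 + 43 = 63
Multiply: 63 × 3 = 189
Subtract: 189 - 50 = 139
139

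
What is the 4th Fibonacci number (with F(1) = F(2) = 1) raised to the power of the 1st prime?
Convert the 4th Fibonacci number (with F(1) = F(2) = 1) (Fibonacci index) → 1, 1, 2, 3 → 3 (decimal)
Convert the 1st prime (prime index) → 2 (decimal)
Compute 3 ^ 2 = 9
9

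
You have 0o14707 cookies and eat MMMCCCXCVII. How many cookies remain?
Convert 0o14707 (octal) → 1×4096 + 4×512 + 7×64 + 7 = 6599 (decimal)
Convert MMMCCCXCVII (Roman numeral) → 1000 + 1000 + 1000 + 100 + 100 + 100 + 90 + 5 + 1 + 1 = 3397 (decimal)
Compute 6599 - 3397 = 3202
3202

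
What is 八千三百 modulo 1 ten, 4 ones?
Convert 八千三百 (Chinese numeral) → 8×1000 + 3×100 = 8300 (decimal)
Convert 1 ten, 4 ones (place-value notation) → 1×10 + 4 = 14 (decimal)
Compute 8300 mod 14 = 12
12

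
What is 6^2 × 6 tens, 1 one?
Convert 6^2 (power) → 36 (decimal)
Convert 6 tens, 1 one (place-value notation) → 6×10 + 1 = 61 (decimal)
Compute 36 × 61 = 2196
2196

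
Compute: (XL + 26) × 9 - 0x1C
Convert XL (Roman numeral) → 40 (decimal)
Convert 0x1C (hexadecimal) → 1×16 + 12 = 28 (decimal)
Expression in decimal: (40 + 26) × 9 - 28
Parentheses first: 40 + 26 = 66
Multiply: 66 × 9 = 594
Subtract: 594 - 28 = 566
566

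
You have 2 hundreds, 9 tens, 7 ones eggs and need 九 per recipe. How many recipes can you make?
Convert 2 hundreds, 9 tens, 7 ones (place-value notation) → 2×100 + 9×10 + 7 = 297 (decimal)
Convert 九 (Chinese numeral) → 9 (decimal)
Compute 297 ÷ 9 = 33
33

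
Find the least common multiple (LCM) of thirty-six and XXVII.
Convert thirty-six (English words) → 36 (decimal)
Convert XXVII (Roman numeral) → 10 + 10 + 5 + 1 + 1 = 27 (decimal)
Compute lcm(36, 27) = 108
108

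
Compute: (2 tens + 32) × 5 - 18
Convert 2 tens (place-value notation) → 2×10 = 20 (decimal)
Expression in decimal: (20 + 32) × 5 - 18
Parentheses first: 20 + 32 = 52
Multiply: 52 × 5 = 260
Subtract: 260 - 18 = 242
242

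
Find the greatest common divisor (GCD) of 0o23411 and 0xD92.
Convert 0o23411 (octal) → 2×4096 + 3×512 + 4×64 + 1×8 + 1 = 9993 (decimal)
Convert 0xD92 (hexadecimal) → 13×256 + 9×16 + 2 = 3474 (decimal)
Compute gcd(9993, 3474) = 3
3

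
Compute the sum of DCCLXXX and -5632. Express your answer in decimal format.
Convert DCCLXXX (Roman numeral) → 500 + 100 + 100 + 50 + 10 + 10 + 10 = 780 (decimal)
Compute 780 + -5632 = -4852
-4852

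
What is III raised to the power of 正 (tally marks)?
Convert III (Roman numeral) → 1 + 1 + 1 = 3 (decimal)
Convert 正 (tally marks) → 5 (decimal)
Compute 3 ^ 5 = 243
243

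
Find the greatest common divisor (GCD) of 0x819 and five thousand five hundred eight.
Convert 0x819 (hexadecimal) → 8×256 + 1×16 + 9 = 2073 (decimal)
Convert five thousand five hundred eight (English words) → 5×1000 + 5×100 + 8 = 5508 (decimal)
Compute gcd(2073, 5508) = 3
3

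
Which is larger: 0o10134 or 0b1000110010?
Convert 0o10134 (octal) → 1×4096 + 1×64 + 3×8 + 4 = 4188 (decimal)
Convert 0b1000110010 (binary) → 512 + 32 + 16 + 2 = 562 (decimal)
Compare 4188 vs 562: larger = 4188
4188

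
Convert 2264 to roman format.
Convert 2264 (decimal) → 2264 = 1000 + 1000 + 100 + 100 + 50 + 10 + 4 → MMCCLXIV (Roman numeral)
MMCCLXIV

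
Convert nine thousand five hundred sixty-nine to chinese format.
Convert nine thousand five hundred sixty-nine (English words) → 9×1000 + 5×100 + 69 = 9569 (decimal)
Convert 9569 (decimal) → 9569 = 9×1000 + 5×100 + 6×10 + 9 → 九千五百六十九 (Chinese numeral)
九千五百六十九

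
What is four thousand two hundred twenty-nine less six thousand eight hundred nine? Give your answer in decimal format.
Convert four thousand two hundred twenty-nine (English words) → 4×1000 + 2×100 + 29 = 4229 (decimal)
Convert six thousand eight hundred nine (English words) → 6×1000 + 8×100 + 9 = 6809 (decimal)
Compute 4229 - 6809 = -2580
-2580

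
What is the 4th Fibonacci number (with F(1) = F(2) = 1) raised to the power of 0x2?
Convert the 4th Fibonacci number (with F(1) = F(2) = 1) (Fibonacci index) → 1, 1, 2, 3 → 3 (decimal)
Convert 0x2 (hexadecimal) → 2 (decimal)
Compute 3 ^ 2 = 9
9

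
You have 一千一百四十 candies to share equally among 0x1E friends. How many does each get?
Convert 一千一百四十 (Chinese numeral) → 1×1000 + 1×100 + 4×10 = 1140 (decimal)
Convert 0x1E (hexadecimal) → 1×16 + 14 = 30 (decimal)
Compute 1140 ÷ 30 = 38
38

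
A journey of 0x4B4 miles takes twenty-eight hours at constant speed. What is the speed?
Convert 0x4B4 (hexadecimal) → 4×256 + 11×16 + 4 = 1204 (decimal)
Convert twenty-eight (English words) → 28 (decimal)
Compute 1204 ÷ 28 = 43
43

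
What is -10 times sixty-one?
Convert sixty-one (English words) → 61 (decimal)
Compute -10 × 61 = -610
-610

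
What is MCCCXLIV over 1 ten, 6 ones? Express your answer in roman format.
Convert MCCCXLIV (Roman numeral) → 1000 + 100 + 100 + 100 + 40 + 4 = 1344 (decimal)
Convert 1 ten, 6 ones (place-value notation) → 1×10 + 6 = 16 (decimal)
Compute 1344 ÷ 16 = 84
Convert 84 (decimal) → 84 = 50 + 10 + 10 + 10 + 4 → LXXXIV (Roman numeral)
LXXXIV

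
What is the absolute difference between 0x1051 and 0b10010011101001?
Convert 0x1051 (hexadecimal) → 1×4096 + 5×16 + 1 = 4177 (decimal)
Convert 0b10010011101001 (binary) → 8192 + 1024 + 128 + 64 + 32 + 8 + 1 = 9449 (decimal)
Compute |4177 - 9449| = 5272
5272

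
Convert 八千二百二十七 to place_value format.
Convert 八千二百二十七 (Chinese numeral) → 8×1000 + 2×100 + 2×10 + 7 = 8227 (decimal)
Convert 8227 (decimal) → 8227 = 8×1000 + 2×100 + 2×10 + 7 → 8 thousands, 2 hundreds, 2 tens, 7 ones (place-value notation)
8 thousands, 2 hundreds, 2 tens, 7 ones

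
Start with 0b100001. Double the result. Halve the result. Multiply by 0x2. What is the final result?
Convert 0b100001 (binary) → 32 + 1 = 33 (decimal)
Start: 33
33 × 2 = 66
66 ÷ 2 = 33
Convert 0x2 (hexadecimal) → 2 (decimal)
33 × 2 = 66
66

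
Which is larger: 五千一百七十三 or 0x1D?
Convert 五千一百七十三 (Chinese numeral) → 5×1000 + 1×100 + 7×10 + 3 = 5173 (decimal)
Convert 0x1D (hexadecimal) → 1×16 + 13 = 29 (decimal)
Compare 5173 vs 29: larger = 5173
5173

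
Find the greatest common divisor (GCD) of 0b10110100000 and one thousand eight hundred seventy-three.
Convert 0b10110100000 (binary) → 1024 + 256 + 128 + 32 = 1440 (decimal)
Convert one thousand eight hundred seventy-three (English words) → 1×1000 + 8×100 + 73 = 1873 (decimal)
Compute gcd(1440, 1873) = 1
1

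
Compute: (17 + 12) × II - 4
Convert II (Roman numeral) → 1 + 1 = 2 (decimal)
Expression in decimal: (17 + 12) × 2 - 4
Parentheses first: 17 + 12 = 29
Multiply: 29 × 2 = 58
Subtract: 58 - 4 = 54
54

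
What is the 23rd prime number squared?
The 23rd prime number = 83
Compute 83² = 83 × 83 = 6889
6889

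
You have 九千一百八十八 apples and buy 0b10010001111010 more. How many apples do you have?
Convert 九千一百八十八 (Chinese numeral) → 9×1000 + 1×100 + 8×10 + 8 = 9188 (decimal)
Convert 0b10010001111010 (binary) → 8192 + 1024 + 64 + 32 + 16 + 8 + 2 = 9338 (decimal)
Compute 9188 + 9338 = 18526
18526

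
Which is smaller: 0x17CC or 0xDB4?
Convert 0x17CC (hexadecimal) → 1×4096 + 7×256 + 12×16 + 12 = 6092 (decimal)
Convert 0xDB4 (hexadecimal) → 13×256 + 11×16 + 4 = 3508 (decimal)
Compare 6092 vs 3508: smaller = 3508
3508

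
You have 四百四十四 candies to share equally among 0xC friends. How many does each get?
Convert 四百四十四 (Chinese numeral) → 4×100 + 4×10 + 4 = 444 (decimal)
Convert 0xC (hexadecimal) → 12 (decimal)
Compute 444 ÷ 12 = 37
37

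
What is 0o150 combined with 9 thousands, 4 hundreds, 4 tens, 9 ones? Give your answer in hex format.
Convert 0o150 (octal) → 1×64 + 5×8 = 104 (decimal)
Convert 9 thousands, 4 hundreds, 4 tens, 9 ones (place-value notation) → 9×1000 + 4×100 + 4×10 + 9 = 9449 (decimal)
Compute 104 + 9449 = 9553
Convert 9553 (decimal) → 9553 = 2×4096 + 5×256 + 5×16 + 1 → 0x2551 (hexadecimal)
0x2551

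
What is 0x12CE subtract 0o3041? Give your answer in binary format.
Convert 0x12CE (hexadecimal) → 1×4096 + 2×256 + 12×16 + 14 = 4814 (decimal)
Convert 0o3041 (octal) → 3×512 + 4×8 + 1 = 1569 (decimal)
Compute 4814 - 1569 = 3245
Convert 3245 (decimal) → 3245 = 2048 + 1024 + 128 + 32 + 8 + 4 + 1 → 0b110010101101 (binary)
0b110010101101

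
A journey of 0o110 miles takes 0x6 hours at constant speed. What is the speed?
Convert 0o110 (octal) → 1×64 + 1×8 = 72 (decimal)
Convert 0x6 (hexadecimal) → 6 (decimal)
Compute 72 ÷ 6 = 12
12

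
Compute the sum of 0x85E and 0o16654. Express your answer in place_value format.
Convert 0x85E (hexadecimal) → 8×256 + 5×16 + 14 = 2142 (decimal)
Convert 0o16654 (octal) → 1×4096 + 6×512 + 6×64 + 5×8 + 4 = 7596 (decimal)
Compute 2142 + 7596 = 9738
Convert 9738 (decimal) → 9738 = 9×1000 + 7×100 + 3×10 + 8 → 9 thousands, 7 hundreds, 3 tens, 8 ones (place-value notation)
9 thousands, 7 hundreds, 3 tens, 8 ones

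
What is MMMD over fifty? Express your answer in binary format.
Convert MMMD (Roman numeral) → 1000 + 1000 + 1000 + 500 = 3500 (decimal)
Convert fifty (English words) → 50 (decimal)
Compute 3500 ÷ 50 = 70
Convert 70 (decimal) → 70 = 64 + 4 + 2 → 0b1000110 (binary)
0b1000110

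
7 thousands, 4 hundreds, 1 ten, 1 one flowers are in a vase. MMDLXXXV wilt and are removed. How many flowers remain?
Convert 7 thousands, 4 hundreds, 1 ten, 1 one (place-value notation) → 7×1000 + 4×100 + 1×10 + 1 = 7411 (decimal)
Convert MMDLXXXV (Roman numeral) → 1000 + 1000 + 500 + 50 + 10 + 10 + 10 + 5 = 2585 (decimal)
Compute 7411 - 2585 = 4826
4826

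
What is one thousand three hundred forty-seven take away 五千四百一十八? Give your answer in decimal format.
Convert one thousand three hundred forty-seven (English words) → 1×1000 + 3×100 + 47 = 1347 (decimal)
Convert 五千四百一十八 (Chinese numeral) → 5×1000 + 4×100 + 1×10 + 8 = 5418 (decimal)
Compute 1347 - 5418 = -4071
-4071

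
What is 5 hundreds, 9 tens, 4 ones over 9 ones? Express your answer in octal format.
Convert 5 hundreds, 9 tens, 4 ones (place-value notation) → 5×100 + 9×10 + 4 = 594 (decimal)
Convert 9 ones (place-value notation) → 9 (decimal)
Compute 594 ÷ 9 = 66
Convert 66 (decimal) → 66 = 1×64 + 2 → 0o102 (octal)
0o102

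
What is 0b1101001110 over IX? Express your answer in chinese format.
Convert 0b1101001110 (binary) → 512 + 256 + 64 + 8 + 4 + 2 = 846 (decimal)
Convert IX (Roman numeral) → 9 (decimal)
Compute 846 ÷ 9 = 94
Convert 94 (decimal) → 94 = 9×10 + 4 → 九十四 (Chinese numeral)
九十四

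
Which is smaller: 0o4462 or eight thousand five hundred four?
Convert 0o4462 (octal) → 4×512 + 4×64 + 6×8 + 2 = 2354 (decimal)
Convert eight thousand five hundred four (English words) → 8×1000 + 5×100 + 4 = 8504 (decimal)
Compare 2354 vs 8504: smaller = 2354
2354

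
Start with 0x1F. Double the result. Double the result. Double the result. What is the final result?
Convert 0x1F (hexadecimal) → 1×16 + 15 = 31 (decimal)
Start: 31
31 × 2 = 62
62 × 2 = 124
124 × 2 = 248
248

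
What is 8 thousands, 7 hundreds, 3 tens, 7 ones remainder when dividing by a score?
Convert 8 thousands, 7 hundreds, 3 tens, 7 ones (place-value notation) → 8×1000 + 7×100 + 3×10 + 7 = 8737 (decimal)
Convert a score (colloquial) → 20 (decimal)
Compute 8737 mod 20 = 17
17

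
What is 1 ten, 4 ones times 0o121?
Convert 1 ten, 4 ones (place-value notation) → 1×10 + 4 = 14 (decimal)
Convert 0o121 (octal) → 1×64 + 2×8 + 1 = 81 (decimal)
Compute 14 × 81 = 1134
1134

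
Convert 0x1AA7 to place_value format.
Convert 0x1AA7 (hexadecimal) → 1×4096 + 10×256 + 10×16 + 7 = 6823 (decimal)
Convert 6823 (decimal) → 6823 = 6×1000 + 8×100 + 2×10 + 3 → 6 thousands, 8 hundreds, 2 tens, 3 ones (place-value notation)
6 thousands, 8 hundreds, 2 tens, 3 ones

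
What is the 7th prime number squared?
The 7th prime number = 17
Compute 17² = 17 × 17 = 289
289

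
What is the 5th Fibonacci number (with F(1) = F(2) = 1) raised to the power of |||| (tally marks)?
Convert the 5th Fibonacci number (with F(1) = F(2) = 1) (Fibonacci index) → 1, 1, 2, 3, 5 → 5 (decimal)
Convert |||| (tally marks) → 4 (decimal)
Compute 5 ^ 4 = 625
625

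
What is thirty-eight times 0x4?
Convert thirty-eight (English words) → 38 (decimal)
Convert 0x4 (hexadecimal) → 4 (decimal)
Compute 38 × 4 = 152
152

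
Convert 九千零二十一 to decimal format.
Convert 九千零二十一 (Chinese numeral) → 9×1000 + 2×10 + 1 = 9021 (decimal)
9021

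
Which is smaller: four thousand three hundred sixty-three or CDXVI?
Convert four thousand three hundred sixty-three (English words) → 4×1000 + 3×100 + 63 = 4363 (decimal)
Convert CDXVI (Roman numeral) → 400 + 10 + 5 + 1 = 416 (decimal)
Compare 4363 vs 416: smaller = 416
416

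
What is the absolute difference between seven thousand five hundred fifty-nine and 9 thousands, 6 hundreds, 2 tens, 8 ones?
Convert seven thousand five hundred fifty-nine (English words) → 7×1000 + 5×100 + 59 = 7559 (decimal)
Convert 9 thousands, 6 hundreds, 2 tens, 8 ones (place-value notation) → 9×1000 + 6×100 + 2×10 + 8 = 9628 (decimal)
Compute |7559 - 9628| = 2069
2069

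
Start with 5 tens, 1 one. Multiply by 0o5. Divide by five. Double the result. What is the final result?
Convert 5 tens, 1 one (place-value notation) → 5×10 + 1 = 51 (decimal)
Start: 51
Convert 0o5 (octal) → 5 (decimal)
51 × 5 = 255
Convert five (English words) → 5 (decimal)
255 ÷ 5 = 51
51 × 2 = 102
102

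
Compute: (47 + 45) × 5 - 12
Parentheses first: 47 + 45 = 92
Multiply: 92 × 5 = 460
Subtract: 460 - 12 = 448
448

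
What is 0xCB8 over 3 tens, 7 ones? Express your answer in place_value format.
Convert 0xCB8 (hexadecimal) → 12×256 + 11×16 + 8 = 3256 (decimal)
Convert 3 tens, 7 ones (place-value notation) → 3×10 + 7 = 37 (decimal)
Compute 3256 ÷ 37 = 88
Convert 88 (decimal) → 88 = 8×10 + 8 → 8 tens, 8 ones (place-value notation)
8 tens, 8 ones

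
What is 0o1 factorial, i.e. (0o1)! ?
Convert 0o1 (octal) → 1 (decimal)
Compute 1! = 1
1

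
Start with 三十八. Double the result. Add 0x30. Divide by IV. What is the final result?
Convert 三十八 (Chinese numeral) → 3×10 + 8 = 38 (decimal)
Start: 38
38 × 2 = 76
Convert 0x30 (hexadecimal) → 3×16 = 48 (decimal)
76 + 48 = 124
Convert IV (Roman numeral) → 4 (decimal)
124 ÷ 4 = 31
31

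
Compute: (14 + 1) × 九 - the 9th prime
Convert 九 (Chinese numeral) → 9 (decimal)
Convert the 9th prime (prime index) → 23 (decimal)
Expression in decimal: (14 + 1) × 9 - 23
Parentheses first: 14 + 1 = 15
Multiply: 15 × 9 = 135
Subtract: 135 - 23 = 112
112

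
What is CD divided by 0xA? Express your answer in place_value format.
Convert CD (Roman numeral) → 400 (decimal)
Convert 0xA (hexadecimal) → 10 (decimal)
Compute 400 ÷ 10 = 40
Convert 40 (decimal) → 40 = 4×10 → 4 tens (place-value notation)
4 tens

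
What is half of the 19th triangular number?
The 19th triangular number = 19×20/2 = 190
Compute 190 ÷ 2 = 95
95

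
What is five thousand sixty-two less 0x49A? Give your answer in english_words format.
Convert five thousand sixty-two (English words) → 5×1000 + 62 = 5062 (decimal)
Convert 0x49A (hexadecimal) → 4×256 + 9×16 + 10 = 1178 (decimal)
Compute 5062 - 1178 = 3884
Convert 3884 (decimal) → 3884 = 3×1000 + 8×100 + 84 → three thousand eight hundred eighty-four (English words)
three thousand eight hundred eighty-four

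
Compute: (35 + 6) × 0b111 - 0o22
Convert 0b111 (binary) → 4 + 2 + 1 = 7 (decimal)
Convert 0o22 (octal) → 2×8 + 2 = 18 (decimal)
Expression in decimal: (35 + 6) × 7 - 18
Parentheses first: 35 + 6 = 41
Multiply: 41 × 7 = 287
Subtract: 287 - 18 = 269
269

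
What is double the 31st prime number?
The 31st prime number = 127
Compute 127 × 2 = 254
254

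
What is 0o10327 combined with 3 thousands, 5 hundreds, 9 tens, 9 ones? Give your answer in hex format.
Convert 0o10327 (octal) → 1×4096 + 3×64 + 2×8 + 7 = 4311 (decimal)
Convert 3 thousands, 5 hundreds, 9 tens, 9 ones (place-value notation) → 3×1000 + 5×100 + 9×10 + 9 = 3599 (decimal)
Compute 4311 + 3599 = 7910
Convert 7910 (decimal) → 7910 = 1×4096 + 14×256 + 14×16 + 6 → 0x1EE6 (hexadecimal)
0x1EE6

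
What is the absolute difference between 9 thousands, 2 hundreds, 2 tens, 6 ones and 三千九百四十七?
Convert 9 thousands, 2 hundreds, 2 tens, 6 ones (place-value notation) → 9×1000 + 2×100 + 2×10 + 6 = 9226 (decimal)
Convert 三千九百四十七 (Chinese numeral) → 3×1000 + 9×100 + 4×10 + 7 = 3947 (decimal)
Compute |9226 - 3947| = 5279
5279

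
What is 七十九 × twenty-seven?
Convert 七十九 (Chinese numeral) → 7×10 + 9 = 79 (decimal)
Convert twenty-seven (English words) → 27 (decimal)
Compute 79 × 27 = 2133
2133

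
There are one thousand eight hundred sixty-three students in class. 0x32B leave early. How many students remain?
Convert one thousand eight hundred sixty-three (English words) → 1×1000 + 8×100 + 63 = 1863 (decimal)
Convert 0x32B (hexadecimal) → 3×256 + 2×16 + 11 = 811 (decimal)
Compute 1863 - 811 = 1052
1052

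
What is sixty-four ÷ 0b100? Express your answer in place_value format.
Convert sixty-four (English words) → 64 (decimal)
Convert 0b100 (binary) → 4 (decimal)
Compute 64 ÷ 4 = 16
Convert 16 (decimal) → 16 = 1×10 + 6 → 1 ten, 6 ones (place-value notation)
1 ten, 6 ones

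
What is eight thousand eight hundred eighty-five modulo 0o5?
Convert eight thousand eight hundred eighty-five (English words) → 8×1000 + 8×100 + 85 = 8885 (decimal)
Convert 0o5 (octal) → 5 (decimal)
Compute 8885 mod 5 = 0
0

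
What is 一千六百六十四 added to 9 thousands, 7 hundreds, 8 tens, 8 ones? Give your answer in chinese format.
Convert 一千六百六十四 (Chinese numeral) → 1×1000 + 6×100 + 6×10 + 4 = 1664 (decimal)
Convert 9 thousands, 7 hundreds, 8 tens, 8 ones (place-value notation) → 9×1000 + 7×100 + 8×10 + 8 = 9788 (decimal)
Compute 1664 + 9788 = 11452
Convert 11452 (decimal) → 11452 = 1×10000 + 1×1000 + 4×100 + 5×10 + 2 → 一万一千四百五十二 (Chinese numeral)
一万一千四百五十二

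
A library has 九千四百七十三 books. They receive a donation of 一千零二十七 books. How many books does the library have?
Convert 九千四百七十三 (Chinese numeral) → 9×1000 + 4×100 + 7×10 + 3 = 9473 (decimal)
Convert 一千零二十七 (Chinese numeral) → 1×1000 + 2×10 + 7 = 1027 (decimal)
Compute 9473 + 1027 = 10500
10500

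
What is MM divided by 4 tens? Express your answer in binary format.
Convert MM (Roman numeral) → 1000 + 1000 = 2000 (decimal)
Convert 4 tens (place-value notation) → 4×10 = 40 (decimal)
Compute 2000 ÷ 40 = 50
Convert 50 (decimal) → 50 = 32 + 16 + 2 → 0b110010 (binary)
0b110010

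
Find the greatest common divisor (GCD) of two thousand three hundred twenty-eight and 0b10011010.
Convert two thousand three hundred twenty-eight (English words) → 2×1000 + 3×100 + 28 = 2328 (decimal)
Convert 0b10011010 (binary) → 128 + 16 + 8 + 2 = 154 (decimal)
Compute gcd(2328, 154) = 2
2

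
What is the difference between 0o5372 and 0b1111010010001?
Convert 0o5372 (octal) → 5×512 + 3×64 + 7×8 + 2 = 2810 (decimal)
Convert 0b1111010010001 (binary) → 4096 + 2048 + 1024 + 512 + 128 + 16 + 1 = 7825 (decimal)
Difference: |2810 - 7825| = 5015
5015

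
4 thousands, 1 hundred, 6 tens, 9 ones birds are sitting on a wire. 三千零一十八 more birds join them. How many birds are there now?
Convert 4 thousands, 1 hundred, 6 tens, 9 ones (place-value notation) → 4×1000 + 1×100 + 6×10 + 9 = 4169 (decimal)
Convert 三千零一十八 (Chinese numeral) → 3×1000 + 1×10 + 8 = 3018 (decimal)
Compute 4169 + 3018 = 7187
7187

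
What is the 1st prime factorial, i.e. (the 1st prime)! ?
Convert the 1st prime (prime index) → 2 (decimal)
Compute 2! = 2
2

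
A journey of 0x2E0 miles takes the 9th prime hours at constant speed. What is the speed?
Convert 0x2E0 (hexadecimal) → 2×256 + 14×16 = 736 (decimal)
Convert the 9th prime (prime index) → 23 (decimal)
Compute 736 ÷ 23 = 32
32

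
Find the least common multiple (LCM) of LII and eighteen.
Convert LII (Roman numeral) → 50 + 1 + 1 = 52 (decimal)
Convert eighteen (English words) → 18 (decimal)
Compute lcm(52, 18) = 468
468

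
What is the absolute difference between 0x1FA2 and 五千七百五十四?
Convert 0x1FA2 (hexadecimal) → 1×4096 + 15×256 + 10×16 + 2 = 8098 (decimal)
Convert 五千七百五十四 (Chinese numeral) → 5×1000 + 7×100 + 5×10 + 4 = 5754 (decimal)
Compute |8098 - 5754| = 2344
2344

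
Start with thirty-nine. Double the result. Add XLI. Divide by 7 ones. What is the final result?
Convert thirty-nine (English words) → 39 (decimal)
Start: 39
39 × 2 = 78
Convert XLI (Roman numeral) → 40 + 1 = 41 (decimal)
78 + 41 = 119
Convert 7 ones (place-value notation) → 7 (decimal)
119 ÷ 7 = 17
17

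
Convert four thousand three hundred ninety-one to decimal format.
Convert four thousand three hundred ninety-one (English words) → 4×1000 + 3×100 + 91 = 4391 (decimal)
4391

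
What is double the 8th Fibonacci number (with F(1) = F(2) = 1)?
The 8th Fibonacci number (with F(1) = F(2) = 1): 1, 1, 2, 3, 5, 8, 13, 21 → 21
Compute 21 × 2 = 42
42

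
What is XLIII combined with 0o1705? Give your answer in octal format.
Convert XLIII (Roman numeral) → 40 + 1 + 1 + 1 = 43 (decimal)
Convert 0o1705 (octal) → 1×512 + 7×64 + 5 = 965 (decimal)
Compute 43 + 965 = 1008
Convert 1008 (decimal) → 1008 = 1×512 + 7×64 + 6×8 → 0o1760 (octal)
0o1760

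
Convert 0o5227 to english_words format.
Convert 0o5227 (octal) → 5×512 + 2×64 + 2×8 + 7 = 2711 (decimal)
Convert 2711 (decimal) → 2711 = 2×1000 + 7×100 + 11 → two thousand seven hundred eleven (English words)
two thousand seven hundred eleven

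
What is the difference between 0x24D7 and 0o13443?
Convert 0x24D7 (hexadecimal) → 2×4096 + 4×256 + 13×16 + 7 = 9431 (decimal)
Convert 0o13443 (octal) → 1×4096 + 3×512 + 4×64 + 4×8 + 3 = 5923 (decimal)
Difference: |9431 - 5923| = 3508
3508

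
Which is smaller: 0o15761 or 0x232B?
Convert 0o15761 (octal) → 1×4096 + 5×512 + 7×64 + 6×8 + 1 = 7153 (decimal)
Convert 0x232B (hexadecimal) → 2×4096 + 3×256 + 2×16 + 11 = 9003 (decimal)
Compare 7153 vs 9003: smaller = 7153
7153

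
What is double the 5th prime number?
The 5th prime number = 11
Compute 11 × 2 = 22
22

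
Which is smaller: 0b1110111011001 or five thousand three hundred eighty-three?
Convert 0b1110111011001 (binary) → 4096 + 2048 + 1024 + 256 + 128 + 64 + 16 + 8 + 1 = 7641 (decimal)
Convert five thousand three hundred eighty-three (English words) → 5×1000 + 3×100 + 83 = 5383 (decimal)
Compare 7641 vs 5383: smaller = 5383
5383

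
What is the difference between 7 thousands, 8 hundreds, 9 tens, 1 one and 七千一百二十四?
Convert 7 thousands, 8 hundreds, 9 tens, 1 one (place-value notation) → 7×1000 + 8×100 + 9×10 + 1 = 7891 (decimal)
Convert 七千一百二十四 (Chinese numeral) → 7×1000 + 1×100 + 2×10 + 4 = 7124 (decimal)
Difference: |7891 - 7124| = 767
767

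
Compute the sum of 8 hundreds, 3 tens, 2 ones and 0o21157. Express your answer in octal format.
Convert 8 hundreds, 3 tens, 2 ones (place-value notation) → 8×100 + 3×10 + 2 = 832 (decimal)
Convert 0o21157 (octal) → 2×4096 + 1×512 + 1×64 + 5×8 + 7 = 8815 (decimal)
Compute 832 + 8815 = 9647
Convert 9647 (decimal) → 9647 = 2×4096 + 2×512 + 6×64 + 5×8 + 7 → 0o22657 (octal)
0o22657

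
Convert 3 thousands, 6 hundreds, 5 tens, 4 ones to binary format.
Convert 3 thousands, 6 hundreds, 5 tens, 4 ones (place-value notation) → 3×1000 + 6×100 + 5×10 + 4 = 3654 (decimal)
Convert 3654 (decimal) → 3654 = 2048 + 1024 + 512 + 64 + 4 + 2 → 0b111001000110 (binary)
0b111001000110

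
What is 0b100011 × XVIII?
Convert 0b100011 (binary) → 32 + 2 + 1 = 35 (decimal)
Convert XVIII (Roman numeral) → 10 + 5 + 1 + 1 + 1 = 18 (decimal)
Compute 35 × 18 = 630
630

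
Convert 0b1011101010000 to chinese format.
Convert 0b1011101010000 (binary) → 4096 + 1024 + 512 + 256 + 64 + 16 = 5968 (decimal)
Convert 5968 (decimal) → 5968 = 5×1000 + 9×100 + 6×10 + 8 → 五千九百六十八 (Chinese numeral)
五千九百六十八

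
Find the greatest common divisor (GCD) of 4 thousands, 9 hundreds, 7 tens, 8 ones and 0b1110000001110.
Convert 4 thousands, 9 hundreds, 7 tens, 8 ones (place-value notation) → 4×1000 + 9×100 + 7×10 + 8 = 4978 (decimal)
Convert 0b1110000001110 (binary) → 4096 + 2048 + 1024 + 8 + 4 + 2 = 7182 (decimal)
Compute gcd(4978, 7182) = 38
38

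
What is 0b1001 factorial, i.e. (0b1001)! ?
Convert 0b1001 (binary) → 8 + 1 = 9 (decimal)
Compute 9! = 362880
362880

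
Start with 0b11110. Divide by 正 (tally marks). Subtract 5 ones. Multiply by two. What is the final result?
Convert 0b11110 (binary) → 16 + 8 + 4 + 2 = 30 (decimal)
Start: 30
Convert 正 (tally marks) → 5 (decimal)
30 ÷ 5 = 6
Convert 5 ones (place-value notation) → 5 (decimal)
6 - 5 = 1
Convert two (English words) → 2 (decimal)
1 × 2 = 2
2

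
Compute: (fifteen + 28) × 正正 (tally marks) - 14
Convert fifteen (English words) → 15 (decimal)
Convert 正正 (tally marks) → 5 + 5 = 10 (decimal)
Expression in decimal: (15 + 28) × 10 - 14
Parentheses first: 15 + 28 = 43
Multiply: 43 × 10 = 430
Subtract: 430 - 14 = 416
416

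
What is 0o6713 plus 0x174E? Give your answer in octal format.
Convert 0o6713 (octal) → 6×512 + 7×64 + 1×8 + 3 = 3531 (decimal)
Convert 0x174E (hexadecimal) → 1×4096 + 7×256 + 4×16 + 14 = 5966 (decimal)
Compute 3531 + 5966 = 9497
Convert 9497 (decimal) → 9497 = 2×4096 + 2×512 + 4×64 + 3×8 + 1 → 0o22431 (octal)
0o22431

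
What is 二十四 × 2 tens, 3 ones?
Convert 二十四 (Chinese numeral) → 2×10 + 4 = 24 (decimal)
Convert 2 tens, 3 ones (place-value notation) → 2×10 + 3 = 23 (decimal)
Compute 24 × 23 = 552
552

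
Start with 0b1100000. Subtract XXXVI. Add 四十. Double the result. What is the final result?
Convert 0b1100000 (binary) → 64 + 32 = 96 (decimal)
Start: 96
Convert XXXVI (Roman numeral) → 10 + 10 + 10 + 5 + 1 = 36 (decimal)
96 - 36 = 60
Convert 四十 (Chinese numeral) → 4×10 = 40 (decimal)
60 + 40 = 100
100 × 2 = 200
200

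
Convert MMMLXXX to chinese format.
Convert MMMLXXX (Roman numeral) → 1000 + 1000 + 1000 + 50 + 10 + 10 + 10 = 3080 (decimal)
Convert 3080 (decimal) → 3080 = 3×1000 + 8×10 → 三千零八十 (Chinese numeral)
三千零八十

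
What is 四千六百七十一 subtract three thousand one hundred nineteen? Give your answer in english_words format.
Convert 四千六百七十一 (Chinese numeral) → 4×1000 + 6×100 + 7×10 + 1 = 4671 (decimal)
Convert three thousand one hundred nineteen (English words) → 3×1000 + 1×100 + 19 = 3119 (decimal)
Compute 4671 - 3119 = 1552
Convert 1552 (decimal) → 1552 = 1×1000 + 5×100 + 52 → one thousand five hundred fifty-two (English words)
one thousand five hundred fifty-two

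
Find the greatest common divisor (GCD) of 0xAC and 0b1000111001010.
Convert 0xAC (hexadecimal) → 10×16 + 12 = 172 (decimal)
Convert 0b1000111001010 (binary) → 4096 + 256 + 128 + 64 + 8 + 2 = 4554 (decimal)
Compute gcd(172, 4554) = 2
2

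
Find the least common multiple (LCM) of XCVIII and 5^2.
Convert XCVIII (Roman numeral) → 90 + 5 + 1 + 1 + 1 = 98 (decimal)
Convert 5^2 (power) → 25 (decimal)
Compute lcm(98, 25) = 2450
2450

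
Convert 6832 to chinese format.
Convert 6832 (decimal) → 6832 = 6×1000 + 8×100 + 3×10 + 2 → 六千八百三十二 (Chinese numeral)
六千八百三十二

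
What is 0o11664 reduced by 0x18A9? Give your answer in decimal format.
Convert 0o11664 (octal) → 1×4096 + 1×512 + 6×64 + 6×8 + 4 = 5044 (decimal)
Convert 0x18A9 (hexadecimal) → 1×4096 + 8×256 + 10×16 + 9 = 6313 (decimal)
Compute 5044 - 6313 = -1269
-1269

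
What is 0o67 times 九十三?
Convert 0o67 (octal) → 6×8 + 7 = 55 (decimal)
Convert 九十三 (Chinese numeral) → 9×10 + 3 = 93 (decimal)
Compute 55 × 93 = 5115
5115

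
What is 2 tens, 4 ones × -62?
Convert 2 tens, 4 ones (place-value notation) → 2×10 + 4 = 24 (decimal)
Compute 24 × -62 = -1488
-1488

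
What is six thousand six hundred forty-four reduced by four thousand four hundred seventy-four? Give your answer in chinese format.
Convert six thousand six hundred forty-four (English words) → 6×1000 + 6×100 + 44 = 6644 (decimal)
Convert four thousand four hundred seventy-four (English words) → 4×1000 + 4×100 + 74 = 4474 (decimal)
Compute 6644 - 4474 = 2170
Convert 2170 (decimal) → 2170 = 2×1000 + 1×100 + 7×10 → 二千一百七十 (Chinese numeral)
二千一百七十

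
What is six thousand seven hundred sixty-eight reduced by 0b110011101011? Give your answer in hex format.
Convert six thousand seven hundred sixty-eight (English words) → 6×1000 + 7×100 + 68 = 6768 (decimal)
Convert 0b110011101011 (binary) → 2048 + 1024 + 128 + 64 + 32 + 8 + 2 + 1 = 3307 (decimal)
Compute 6768 - 3307 = 3461
Convert 3461 (decimal) → 3461 = 13×256 + 8×16 + 5 → 0xD85 (hexadecimal)
0xD85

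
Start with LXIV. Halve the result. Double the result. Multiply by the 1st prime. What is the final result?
Convert LXIV (Roman numeral) → 50 + 10 + 4 = 64 (decimal)
Start: 64
64 ÷ 2 = 32
32 × 2 = 64
Convert the 1st prime (prime index) → 2 (decimal)
64 × 2 = 128
128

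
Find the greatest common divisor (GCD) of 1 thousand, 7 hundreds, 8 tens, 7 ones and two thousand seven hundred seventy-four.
Convert 1 thousand, 7 hundreds, 8 tens, 7 ones (place-value notation) → 1×1000 + 7×100 + 8×10 + 7 = 1787 (decimal)
Convert two thousand seven hundred seventy-four (English words) → 2×1000 + 7×100 + 74 = 2774 (decimal)
Compute gcd(1787, 2774) = 1
1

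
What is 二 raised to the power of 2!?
Convert 二 (Chinese numeral) → 2 (decimal)
Convert 2! (factorial) → 2 (decimal)
Compute 2 ^ 2 = 4
4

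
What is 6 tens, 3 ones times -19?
Convert 6 tens, 3 ones (place-value notation) → 6×10 + 3 = 63 (decimal)
Compute 63 × -19 = -1197
-1197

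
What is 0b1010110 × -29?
Convert 0b1010110 (binary) → 64 + 16 + 4 + 2 = 86 (decimal)
Compute 86 × -29 = -2494
-2494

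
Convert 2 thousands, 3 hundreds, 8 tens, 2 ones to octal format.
Convert 2 thousands, 3 hundreds, 8 tens, 2 ones (place-value notation) → 2×1000 + 3×100 + 8×10 + 2 = 2382 (decimal)
Convert 2382 (decimal) → 2382 = 4×512 + 5×64 + 1×8 + 6 → 0o4516 (octal)
0o4516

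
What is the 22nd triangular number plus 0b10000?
The 22nd triangular number = 22×23/2 = 253
Convert 0b10000 (binary) → 16 (decimal)
Compute 253 + 16 = 269
269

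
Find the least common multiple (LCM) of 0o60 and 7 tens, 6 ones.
Convert 0o60 (octal) → 6×8 = 48 (decimal)
Convert 7 tens, 6 ones (place-value notation) → 7×10 + 6 = 76 (decimal)
Compute lcm(48, 76) = 912
912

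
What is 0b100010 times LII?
Convert 0b100010 (binary) → 32 + 2 = 34 (decimal)
Convert LII (Roman numeral) → 50 + 1 + 1 = 52 (decimal)
Compute 34 × 52 = 1768
1768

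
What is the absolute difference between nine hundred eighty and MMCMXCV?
Convert nine hundred eighty (English words) → 9×100 + 80 = 980 (decimal)
Convert MMCMXCV (Roman numeral) → 1000 + 1000 + 900 + 90 + 5 = 2995 (decimal)
Compute |980 - 2995| = 2015
2015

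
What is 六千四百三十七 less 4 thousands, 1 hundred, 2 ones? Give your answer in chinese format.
Convert 六千四百三十七 (Chinese numeral) → 6×1000 + 4×100 + 3×10 + 7 = 6437 (decimal)
Convert 4 thousands, 1 hundred, 2 ones (place-value notation) → 4×1000 + 1×100 + 2 = 4102 (decimal)
Compute 6437 - 4102 = 2335
Convert 2335 (decimal) → 2335 = 2×1000 + 3×100 + 3×10 + 5 → 二千三百三十五 (Chinese numeral)
二千三百三十五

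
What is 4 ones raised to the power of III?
Convert 4 ones (place-value notation) → 4 (decimal)
Convert III (Roman numeral) → 1 + 1 + 1 = 3 (decimal)
Compute 4 ^ 3 = 64
64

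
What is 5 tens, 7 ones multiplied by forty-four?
Convert 5 tens, 7 ones (place-value notation) → 5×10 + 7 = 57 (decimal)
Convert forty-four (English words) → 44 (decimal)
Compute 57 × 44 = 2508
2508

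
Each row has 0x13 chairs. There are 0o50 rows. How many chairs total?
Convert 0x13 (hexadecimal) → 1×16 + 3 = 19 (decimal)
Convert 0o50 (octal) → 5×8 = 40 (decimal)
Compute 19 × 40 = 760
760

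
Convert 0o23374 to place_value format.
Convert 0o23374 (octal) → 2×4096 + 3×512 + 3×64 + 7×8 + 4 = 9980 (decimal)
Convert 9980 (decimal) → 9980 = 9×1000 + 9×100 + 8×10 → 9 thousands, 9 hundreds, 8 tens (place-value notation)
9 thousands, 9 hundreds, 8 tens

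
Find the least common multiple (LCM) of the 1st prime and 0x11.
Convert the 1st prime (prime index) → 2 (decimal)
Convert 0x11 (hexadecimal) → 1×16 + 1 = 17 (decimal)
Compute lcm(2, 17) = 34
34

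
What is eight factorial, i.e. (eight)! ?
Convert eight (English words) → 8 (decimal)
Compute 8! = 40320
40320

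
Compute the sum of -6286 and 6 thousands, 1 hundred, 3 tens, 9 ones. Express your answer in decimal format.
Convert 6 thousands, 1 hundred, 3 tens, 9 ones (place-value notation) → 6×1000 + 1×100 + 3×10 + 9 = 6139 (decimal)
Compute -6286 + 6139 = -147
-147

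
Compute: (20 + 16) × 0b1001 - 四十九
Convert 0b1001 (binary) → 8 + 1 = 9 (decimal)
Convert 四十九 (Chinese numeral) → 4×10 + 9 = 49 (decimal)
Expression in decimal: (20 + 16) × 9 - 49
Parentheses first: 20 + 16 = 36
Multiply: 36 × 9 = 324
Subtract: 324 - 49 = 275
275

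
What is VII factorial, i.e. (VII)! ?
Convert VII (Roman numeral) → 5 + 1 + 1 = 7 (decimal)
Compute 7! = 5040
5040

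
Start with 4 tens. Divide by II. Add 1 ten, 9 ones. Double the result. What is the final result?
Convert 4 tens (place-value notation) → 4×10 = 40 (decimal)
Start: 40
Convert II (Roman numeral) → 1 + 1 = 2 (decimal)
40 ÷ 2 = 20
Convert 1 ten, 9 ones (place-value notation) → 1×10 + 9 = 19 (decimal)
20 + 19 = 39
39 × 2 = 78
78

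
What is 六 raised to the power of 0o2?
Convert 六 (Chinese numeral) → 6 (decimal)
Convert 0o2 (octal) → 2 (decimal)
Compute 6 ^ 2 = 36
36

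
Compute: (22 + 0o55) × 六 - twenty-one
Convert 0o55 (octal) → 5×8 + 5 = 45 (decimal)
Convert 六 (Chinese numeral) → 6 (decimal)
Convert twenty-one (English words) → 21 (decimal)
Expression in decimal: (22 + 45) × 6 - 21
Parentheses first: 22 + 45 = 67
Multiply: 67 × 6 = 402
Subtract: 402 - 21 = 381
381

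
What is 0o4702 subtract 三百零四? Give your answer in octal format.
Convert 0o4702 (octal) → 4×512 + 7×64 + 2 = 2498 (decimal)
Convert 三百零四 (Chinese numeral) → 3×100 + 4 = 304 (decimal)
Compute 2498 - 304 = 2194
Convert 2194 (decimal) → 2194 = 4×512 + 2×64 + 2×8 + 2 → 0o4222 (octal)
0o4222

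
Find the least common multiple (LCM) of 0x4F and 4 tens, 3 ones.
Convert 0x4F (hexadecimal) → 4×16 + 15 = 79 (decimal)
Convert 4 tens, 3 ones (place-value notation) → 4×10 + 3 = 43 (decimal)
Compute lcm(79, 43) = 3397
3397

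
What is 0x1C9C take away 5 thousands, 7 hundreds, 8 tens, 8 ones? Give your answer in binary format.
Convert 0x1C9C (hexadecimal) → 1×4096 + 12×256 + 9×16 + 12 = 7324 (decimal)
Convert 5 thousands, 7 hundreds, 8 tens, 8 ones (place-value notation) → 5×1000 + 7×100 + 8×10 + 8 = 5788 (decimal)
Compute 7324 - 5788 = 1536
Convert 1536 (decimal) → 1536 = 1024 + 512 → 0b11000000000 (binary)
0b11000000000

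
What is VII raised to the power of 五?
Convert VII (Roman numeral) → 5 + 1 + 1 = 7 (decimal)
Convert 五 (Chinese numeral) → 5 (decimal)
Compute 7 ^ 5 = 16807
16807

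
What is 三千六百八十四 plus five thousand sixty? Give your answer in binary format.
Convert 三千六百八十四 (Chinese numeral) → 3×1000 + 6×100 + 8×10 + 4 = 3684 (decimal)
Convert five thousand sixty (English words) → 5×1000 + 60 = 5060 (decimal)
Compute 3684 + 5060 = 8744
Convert 8744 (decimal) → 8744 = 8192 + 512 + 32 + 8 → 0b10001000101000 (binary)
0b10001000101000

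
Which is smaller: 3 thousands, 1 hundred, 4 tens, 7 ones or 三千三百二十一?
Convert 3 thousands, 1 hundred, 4 tens, 7 ones (place-value notation) → 3×1000 + 1×100 + 4×10 + 7 = 3147 (decimal)
Convert 三千三百二十一 (Chinese numeral) → 3×1000 + 3×100 + 2×10 + 1 = 3321 (decimal)
Compare 3147 vs 3321: smaller = 3147
3147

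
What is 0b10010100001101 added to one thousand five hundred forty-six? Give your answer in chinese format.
Convert 0b10010100001101 (binary) → 8192 + 1024 + 256 + 8 + 4 + 1 = 9485 (decimal)
Convert one thousand five hundred forty-six (English words) → 1×1000 + 5×100 + 46 = 1546 (decimal)
Compute 9485 + 1546 = 11031
Convert 11031 (decimal) → 11031 = 1×10000 + 1×1000 + 3×10 + 1 → 一万一千零三十一 (Chinese numeral)
一万一千零三十一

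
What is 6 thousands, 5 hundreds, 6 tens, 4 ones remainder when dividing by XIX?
Convert 6 thousands, 5 hundreds, 6 tens, 4 ones (place-value notation) → 6×1000 + 5×100 + 6×10 + 4 = 6564 (decimal)
Convert XIX (Roman numeral) → 10 + 9 = 19 (decimal)
Compute 6564 mod 19 = 9
9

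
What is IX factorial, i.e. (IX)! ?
Convert IX (Roman numeral) → 9 (decimal)
Compute 9! = 362880
362880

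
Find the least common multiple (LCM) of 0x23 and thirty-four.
Convert 0x23 (hexadecimal) → 2×16 + 3 = 35 (decimal)
Convert thirty-four (English words) → 34 (decimal)
Compute lcm(35, 34) = 1190
1190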